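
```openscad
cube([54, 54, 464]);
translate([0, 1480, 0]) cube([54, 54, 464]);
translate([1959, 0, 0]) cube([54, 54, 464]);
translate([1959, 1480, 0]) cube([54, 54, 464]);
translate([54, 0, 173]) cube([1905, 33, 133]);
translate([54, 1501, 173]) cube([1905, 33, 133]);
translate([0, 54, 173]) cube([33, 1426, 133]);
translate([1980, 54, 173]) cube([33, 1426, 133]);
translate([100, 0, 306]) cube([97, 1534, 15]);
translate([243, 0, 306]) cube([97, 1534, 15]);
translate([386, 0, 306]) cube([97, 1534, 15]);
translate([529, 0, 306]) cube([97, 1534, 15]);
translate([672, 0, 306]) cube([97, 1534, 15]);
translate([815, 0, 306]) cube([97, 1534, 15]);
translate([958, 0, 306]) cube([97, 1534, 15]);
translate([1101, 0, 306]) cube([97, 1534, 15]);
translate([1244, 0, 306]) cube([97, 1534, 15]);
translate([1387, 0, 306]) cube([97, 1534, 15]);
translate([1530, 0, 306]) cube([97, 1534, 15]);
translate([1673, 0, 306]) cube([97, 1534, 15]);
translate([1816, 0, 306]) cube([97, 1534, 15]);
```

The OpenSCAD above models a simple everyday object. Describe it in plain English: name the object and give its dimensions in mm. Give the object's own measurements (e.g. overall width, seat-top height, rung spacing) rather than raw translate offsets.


A bed frame 2013 mm long (x) by 1534 mm wide (y). Four 54×54 mm corner posts, 464 mm tall, at the corners of the footprint. Four rails of 33 mm thickness and 133 mm height run between adjacent posts with their undersides at z = 173 mm, their outer faces flush with the outside of the frame (the two x-running rails run between the posts' inner faces; the two y-running rails run between the posts' inner faces). 13 slats, each 97 mm wide (x) and 15 mm thick, lie across the top of the two x-running rails, running the full 1534 mm width of the frame in y; along x they sit between the end posts with a 46 mm gap after the −x posts and between neighbouring slats and before the +x posts.


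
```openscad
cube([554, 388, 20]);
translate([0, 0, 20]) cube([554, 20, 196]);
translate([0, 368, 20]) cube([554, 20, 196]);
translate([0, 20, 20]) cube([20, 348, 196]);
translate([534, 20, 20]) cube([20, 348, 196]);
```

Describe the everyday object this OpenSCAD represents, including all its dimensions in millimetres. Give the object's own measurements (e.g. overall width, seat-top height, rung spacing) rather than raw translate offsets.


An open-topped rectangular box: outside dimensions 554×388×216 mm, with a uniform wall and base thickness of 20 mm. The base is a full 554×388 slab on the floor; four walls sit on top of the base. The front and back walls (the −y and +y sides) span the full width; the two side walls fit between them.


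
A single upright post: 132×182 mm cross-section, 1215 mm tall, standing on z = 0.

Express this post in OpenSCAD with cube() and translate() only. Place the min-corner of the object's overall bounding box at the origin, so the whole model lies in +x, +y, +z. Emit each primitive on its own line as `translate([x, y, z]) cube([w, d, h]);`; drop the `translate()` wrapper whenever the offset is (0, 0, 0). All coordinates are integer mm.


cube([132, 182, 1215]);


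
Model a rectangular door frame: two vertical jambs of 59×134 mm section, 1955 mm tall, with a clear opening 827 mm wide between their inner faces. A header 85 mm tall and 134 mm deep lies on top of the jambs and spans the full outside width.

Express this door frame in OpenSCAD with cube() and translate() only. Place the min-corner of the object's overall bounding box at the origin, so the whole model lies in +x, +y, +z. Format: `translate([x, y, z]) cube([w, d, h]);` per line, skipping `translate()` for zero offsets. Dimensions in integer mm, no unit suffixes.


cube([59, 134, 1955]);
translate([886, 0, 0]) cube([59, 134, 1955]);
translate([0, 0, 1955]) cube([945, 134, 85]);


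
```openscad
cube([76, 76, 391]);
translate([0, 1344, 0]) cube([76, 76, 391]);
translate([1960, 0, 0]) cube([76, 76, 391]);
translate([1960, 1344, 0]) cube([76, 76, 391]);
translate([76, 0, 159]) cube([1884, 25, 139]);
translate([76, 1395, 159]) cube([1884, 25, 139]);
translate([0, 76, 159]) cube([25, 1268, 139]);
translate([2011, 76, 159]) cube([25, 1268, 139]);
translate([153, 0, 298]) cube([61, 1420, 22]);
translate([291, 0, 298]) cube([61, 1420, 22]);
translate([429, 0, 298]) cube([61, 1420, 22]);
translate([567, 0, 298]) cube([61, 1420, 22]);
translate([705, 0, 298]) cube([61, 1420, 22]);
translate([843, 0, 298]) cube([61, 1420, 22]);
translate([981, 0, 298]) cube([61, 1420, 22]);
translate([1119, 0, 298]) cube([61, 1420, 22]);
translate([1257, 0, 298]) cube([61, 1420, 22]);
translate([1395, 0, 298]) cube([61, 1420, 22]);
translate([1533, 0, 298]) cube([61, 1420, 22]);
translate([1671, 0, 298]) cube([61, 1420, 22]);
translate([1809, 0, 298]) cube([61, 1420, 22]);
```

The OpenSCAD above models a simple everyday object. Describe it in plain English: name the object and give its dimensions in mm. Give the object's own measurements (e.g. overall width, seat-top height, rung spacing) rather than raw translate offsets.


A bed frame 2036 mm long (x) by 1420 mm wide (y). Four 76×76 mm corner posts, 391 mm tall, at the corners of the footprint. Four rails of 25 mm thickness and 139 mm height run between adjacent posts with their undersides at z = 159 mm, their outer faces flush with the outside of the frame (the two x-running rails run between the posts' inner faces; the two y-running rails run between the posts' inner faces). 13 slats, each 61 mm wide (x) and 22 mm thick, lie across the top of the two x-running rails, running the full 1420 mm width of the frame in y; along x they sit between the end posts with a 77 mm gap after the −x posts and between neighbouring slats, leaving 90 mm before the +x posts.


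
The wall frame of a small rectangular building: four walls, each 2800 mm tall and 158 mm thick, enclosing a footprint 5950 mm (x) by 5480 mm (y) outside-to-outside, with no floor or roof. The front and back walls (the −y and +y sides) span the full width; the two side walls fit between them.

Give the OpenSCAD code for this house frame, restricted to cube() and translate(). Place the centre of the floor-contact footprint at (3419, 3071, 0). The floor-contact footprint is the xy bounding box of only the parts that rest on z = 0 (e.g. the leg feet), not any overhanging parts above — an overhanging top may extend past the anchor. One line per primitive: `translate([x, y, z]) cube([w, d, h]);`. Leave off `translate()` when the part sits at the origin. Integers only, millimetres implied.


translate([444, 331, 0]) cube([5950, 158, 2800]);
translate([444, 5653, 0]) cube([5950, 158, 2800]);
translate([444, 489, 0]) cube([158, 5164, 2800]);
translate([6236, 489, 0]) cube([158, 5164, 2800]);


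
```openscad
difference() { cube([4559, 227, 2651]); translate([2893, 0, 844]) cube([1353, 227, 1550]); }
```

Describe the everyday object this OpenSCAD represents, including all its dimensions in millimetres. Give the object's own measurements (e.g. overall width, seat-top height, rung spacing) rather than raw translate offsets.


A wall 4559 mm long (x), 227 mm thick (y), 2651 mm tall, with a rectangular window opening cut through it. The opening is 1353 mm wide and 1550 mm tall; its sill is at z = 844 mm and its near (−x) edge is 2893 mm from the wall's −x end. The opening passes through the full wall thickness.


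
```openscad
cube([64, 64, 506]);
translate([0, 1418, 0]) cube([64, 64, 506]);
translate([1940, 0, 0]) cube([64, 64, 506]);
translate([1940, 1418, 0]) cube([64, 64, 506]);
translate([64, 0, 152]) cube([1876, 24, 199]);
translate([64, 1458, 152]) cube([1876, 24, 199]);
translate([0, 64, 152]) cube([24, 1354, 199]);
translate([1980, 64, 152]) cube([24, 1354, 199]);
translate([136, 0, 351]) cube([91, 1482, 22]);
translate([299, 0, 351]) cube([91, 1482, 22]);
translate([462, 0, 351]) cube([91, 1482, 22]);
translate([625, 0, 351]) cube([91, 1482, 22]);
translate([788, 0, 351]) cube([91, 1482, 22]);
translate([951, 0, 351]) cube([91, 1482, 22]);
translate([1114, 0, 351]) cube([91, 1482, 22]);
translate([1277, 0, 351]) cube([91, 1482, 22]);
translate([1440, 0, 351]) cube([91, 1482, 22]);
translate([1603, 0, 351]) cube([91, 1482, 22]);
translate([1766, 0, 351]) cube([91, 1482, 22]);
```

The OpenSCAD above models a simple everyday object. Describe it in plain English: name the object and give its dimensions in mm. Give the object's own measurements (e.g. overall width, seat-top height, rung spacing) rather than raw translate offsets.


A bed frame 2004 mm long (x) by 1482 mm wide (y). Four 64×64 mm corner posts, 506 mm tall, at the corners of the footprint. Four rails of 24 mm thickness and 199 mm height run between adjacent posts with their undersides at z = 152 mm, their outer faces flush with the outside of the frame (the two x-running rails run between the posts' inner faces; the two y-running rails run between the posts' inner faces). 11 slats, each 91 mm wide (x) and 22 mm thick, lie across the top of the two x-running rails, running the full 1482 mm width of the frame in y; along x they sit between the end posts with a 72 mm gap after the −x posts and between neighbouring slats, leaving 83 mm before the +x posts.


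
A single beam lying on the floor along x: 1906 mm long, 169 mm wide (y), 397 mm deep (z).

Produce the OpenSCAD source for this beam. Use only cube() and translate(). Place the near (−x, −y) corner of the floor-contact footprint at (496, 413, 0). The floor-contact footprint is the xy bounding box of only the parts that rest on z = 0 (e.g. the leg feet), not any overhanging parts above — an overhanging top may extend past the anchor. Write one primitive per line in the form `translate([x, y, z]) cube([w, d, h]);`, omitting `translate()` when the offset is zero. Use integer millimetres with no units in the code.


translate([496, 413, 0]) cube([1906, 169, 397]);


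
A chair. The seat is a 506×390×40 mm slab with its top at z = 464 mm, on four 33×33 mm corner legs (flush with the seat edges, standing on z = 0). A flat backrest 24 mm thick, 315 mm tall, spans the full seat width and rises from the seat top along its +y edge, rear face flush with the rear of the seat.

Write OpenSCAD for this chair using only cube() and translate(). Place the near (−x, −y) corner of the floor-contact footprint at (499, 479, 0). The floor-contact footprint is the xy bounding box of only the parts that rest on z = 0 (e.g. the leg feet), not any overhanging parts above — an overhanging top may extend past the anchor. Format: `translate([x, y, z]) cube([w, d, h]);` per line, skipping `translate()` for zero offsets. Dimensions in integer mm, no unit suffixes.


translate([499, 479, 424]) cube([506, 390, 40]);
translate([499, 479, 0]) cube([33, 33, 424]);
translate([972, 479, 0]) cube([33, 33, 424]);
translate([499, 836, 0]) cube([33, 33, 424]);
translate([972, 836, 0]) cube([33, 33, 424]);
translate([499, 845, 464]) cube([506, 24, 315]);


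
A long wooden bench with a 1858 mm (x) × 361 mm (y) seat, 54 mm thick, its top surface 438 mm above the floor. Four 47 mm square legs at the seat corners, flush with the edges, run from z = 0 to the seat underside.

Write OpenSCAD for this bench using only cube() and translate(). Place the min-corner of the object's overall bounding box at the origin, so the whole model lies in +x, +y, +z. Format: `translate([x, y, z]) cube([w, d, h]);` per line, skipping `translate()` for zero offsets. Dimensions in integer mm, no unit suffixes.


// leg_h = 438 − 54 = 384
translate([0, 0, 384]) cube([1858, 361, 54]);
cube([47, 47, 384]);
translate([0, 314, 0]) cube([47, 47, 384]);
translate([1811, 0, 0]) cube([47, 47, 384]);
translate([1811, 314, 0]) cube([47, 47, 384]);


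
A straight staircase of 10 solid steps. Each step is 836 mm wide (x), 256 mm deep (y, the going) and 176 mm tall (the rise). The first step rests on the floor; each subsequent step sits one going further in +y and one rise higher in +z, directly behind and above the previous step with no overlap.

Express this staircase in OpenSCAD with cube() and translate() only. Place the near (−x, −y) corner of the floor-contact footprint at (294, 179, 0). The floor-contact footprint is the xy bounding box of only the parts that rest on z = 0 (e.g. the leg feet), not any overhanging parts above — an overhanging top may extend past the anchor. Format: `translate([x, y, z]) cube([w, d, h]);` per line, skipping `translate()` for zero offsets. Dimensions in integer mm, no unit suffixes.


translate([294, 179, 0]) cube([836, 256, 176]);
translate([294, 435, 176]) cube([836, 256, 176]);
translate([294, 691, 352]) cube([836, 256, 176]);
translate([294, 947, 528]) cube([836, 256, 176]);
translate([294, 1203, 704]) cube([836, 256, 176]);
translate([294, 1459, 880]) cube([836, 256, 176]);
translate([294, 1715, 1056]) cube([836, 256, 176]);
translate([294, 1971, 1232]) cube([836, 256, 176]);
translate([294, 2227, 1408]) cube([836, 256, 176]);
translate([294, 2483, 1584]) cube([836, 256, 176]);


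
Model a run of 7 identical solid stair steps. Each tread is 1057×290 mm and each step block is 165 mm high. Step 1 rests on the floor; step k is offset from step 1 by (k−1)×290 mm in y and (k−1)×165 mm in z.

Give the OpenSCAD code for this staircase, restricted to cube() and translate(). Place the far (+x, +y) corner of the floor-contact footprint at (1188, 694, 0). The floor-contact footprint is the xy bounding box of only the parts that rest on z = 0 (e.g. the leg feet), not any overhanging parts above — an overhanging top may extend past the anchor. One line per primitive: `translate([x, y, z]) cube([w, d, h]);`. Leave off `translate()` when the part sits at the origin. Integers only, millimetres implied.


translate([131, 404, 0]) cube([1057, 290, 165]);
translate([131, 694, 165]) cube([1057, 290, 165]);
translate([131, 984, 330]) cube([1057, 290, 165]);
translate([131, 1274, 495]) cube([1057, 290, 165]);
translate([131, 1564, 660]) cube([1057, 290, 165]);
translate([131, 1854, 825]) cube([1057, 290, 165]);
translate([131, 2144, 990]) cube([1057, 290, 165]);


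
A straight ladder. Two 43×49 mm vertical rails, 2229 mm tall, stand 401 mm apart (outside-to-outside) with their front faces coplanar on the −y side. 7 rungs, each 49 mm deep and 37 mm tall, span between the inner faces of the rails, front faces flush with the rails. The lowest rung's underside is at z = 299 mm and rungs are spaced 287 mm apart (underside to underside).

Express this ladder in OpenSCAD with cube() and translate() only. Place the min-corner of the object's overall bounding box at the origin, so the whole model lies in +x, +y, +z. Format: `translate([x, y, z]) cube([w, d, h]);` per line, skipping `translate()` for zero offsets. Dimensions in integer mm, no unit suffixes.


cube([43, 49, 2229]);
translate([358, 0, 0]) cube([43, 49, 2229]);
translate([43, 0, 299]) cube([315, 49, 37]);
translate([43, 0, 586]) cube([315, 49, 37]);
translate([43, 0, 873]) cube([315, 49, 37]);
translate([43, 0, 1160]) cube([315, 49, 37]);
translate([43, 0, 1447]) cube([315, 49, 37]);
translate([43, 0, 1734]) cube([315, 49, 37]);
translate([43, 0, 2021]) cube([315, 49, 37]);


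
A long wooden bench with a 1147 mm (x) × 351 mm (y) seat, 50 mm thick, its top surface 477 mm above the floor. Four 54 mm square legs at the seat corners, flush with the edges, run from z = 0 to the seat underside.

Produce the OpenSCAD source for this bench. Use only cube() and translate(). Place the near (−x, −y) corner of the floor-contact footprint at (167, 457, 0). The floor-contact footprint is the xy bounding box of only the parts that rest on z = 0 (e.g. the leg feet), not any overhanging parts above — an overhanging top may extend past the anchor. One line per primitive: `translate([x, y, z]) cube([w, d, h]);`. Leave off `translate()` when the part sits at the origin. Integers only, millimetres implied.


translate([167, 457, 427]) cube([1147, 351, 50]);
translate([167, 457, 0]) cube([54, 54, 427]);
translate([167, 754, 0]) cube([54, 54, 427]);
translate([1260, 457, 0]) cube([54, 54, 427]);
translate([1260, 754, 0]) cube([54, 54, 427]);


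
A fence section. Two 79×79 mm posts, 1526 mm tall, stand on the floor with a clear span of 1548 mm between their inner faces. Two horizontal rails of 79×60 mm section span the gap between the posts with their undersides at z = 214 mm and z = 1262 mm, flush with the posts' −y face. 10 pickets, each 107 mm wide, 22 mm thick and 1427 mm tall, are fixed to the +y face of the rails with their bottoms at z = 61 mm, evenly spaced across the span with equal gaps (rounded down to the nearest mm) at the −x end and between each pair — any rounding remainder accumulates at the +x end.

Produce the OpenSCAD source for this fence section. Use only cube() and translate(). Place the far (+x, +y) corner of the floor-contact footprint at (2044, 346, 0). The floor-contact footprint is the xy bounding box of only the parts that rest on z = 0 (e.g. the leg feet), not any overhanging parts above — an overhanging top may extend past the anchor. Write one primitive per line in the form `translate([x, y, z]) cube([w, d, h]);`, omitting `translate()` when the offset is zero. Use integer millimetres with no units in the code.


translate([338, 267, 0]) cube([79, 79, 1526]);
translate([1965, 267, 0]) cube([79, 79, 1526]);
translate([417, 267, 214]) cube([1548, 79, 60]);
translate([417, 267, 1262]) cube([1548, 79, 60]);
translate([460, 346, 61]) cube([107, 22, 1427]);
translate([610, 346, 61]) cube([107, 22, 1427]);
translate([760, 346, 61]) cube([107, 22, 1427]);
translate([910, 346, 61]) cube([107, 22, 1427]);
translate([1060, 346, 61]) cube([107, 22, 1427]);
translate([1210, 346, 61]) cube([107, 22, 1427]);
translate([1360, 346, 61]) cube([107, 22, 1427]);
translate([1510, 346, 61]) cube([107, 22, 1427]);
translate([1660, 346, 61]) cube([107, 22, 1427]);
translate([1810, 346, 61]) cube([107, 22, 1427]);


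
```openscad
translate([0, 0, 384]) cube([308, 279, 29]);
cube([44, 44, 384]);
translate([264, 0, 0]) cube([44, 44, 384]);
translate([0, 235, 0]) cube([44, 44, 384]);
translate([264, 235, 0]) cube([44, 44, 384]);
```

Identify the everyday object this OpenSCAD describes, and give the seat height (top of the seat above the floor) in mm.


A stool. The seat height is 413 mm.

A 308×279×29 slab at z = 384 on four corner posts — a stool. The seat top is 384 + 29 = 413 mm.


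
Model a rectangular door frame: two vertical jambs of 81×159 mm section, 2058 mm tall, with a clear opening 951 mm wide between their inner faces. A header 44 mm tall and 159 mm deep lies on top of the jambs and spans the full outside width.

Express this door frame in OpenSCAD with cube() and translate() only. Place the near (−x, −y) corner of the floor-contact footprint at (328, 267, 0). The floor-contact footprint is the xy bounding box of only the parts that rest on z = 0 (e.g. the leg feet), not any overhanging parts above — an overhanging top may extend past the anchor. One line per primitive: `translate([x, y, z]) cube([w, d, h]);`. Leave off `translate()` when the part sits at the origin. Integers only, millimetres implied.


translate([328, 267, 0]) cube([81, 159, 2058]);
translate([1360, 267, 0]) cube([81, 159, 2058]);
translate([328, 267, 2058]) cube([1113, 159, 44]);


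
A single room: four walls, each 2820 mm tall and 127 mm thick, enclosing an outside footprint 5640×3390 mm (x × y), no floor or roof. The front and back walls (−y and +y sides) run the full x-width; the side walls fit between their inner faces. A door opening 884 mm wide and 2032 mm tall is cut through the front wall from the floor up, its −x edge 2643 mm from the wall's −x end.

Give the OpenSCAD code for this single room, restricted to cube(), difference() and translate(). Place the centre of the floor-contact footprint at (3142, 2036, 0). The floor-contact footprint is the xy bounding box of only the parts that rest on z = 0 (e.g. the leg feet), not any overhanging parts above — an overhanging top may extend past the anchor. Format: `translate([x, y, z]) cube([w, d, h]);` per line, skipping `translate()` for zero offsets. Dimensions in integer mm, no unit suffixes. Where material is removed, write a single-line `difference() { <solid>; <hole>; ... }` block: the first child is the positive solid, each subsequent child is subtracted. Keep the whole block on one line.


difference() { translate([322, 341, 0]) cube([5640, 127, 2820]); translate([2965, 341, 0]) cube([884, 127, 2032]); }
translate([322, 3604, 0]) cube([5640, 127, 2820]);
translate([322, 468, 0]) cube([127, 3136, 2820]);
translate([5835, 468, 0]) cube([127, 3136, 2820]);


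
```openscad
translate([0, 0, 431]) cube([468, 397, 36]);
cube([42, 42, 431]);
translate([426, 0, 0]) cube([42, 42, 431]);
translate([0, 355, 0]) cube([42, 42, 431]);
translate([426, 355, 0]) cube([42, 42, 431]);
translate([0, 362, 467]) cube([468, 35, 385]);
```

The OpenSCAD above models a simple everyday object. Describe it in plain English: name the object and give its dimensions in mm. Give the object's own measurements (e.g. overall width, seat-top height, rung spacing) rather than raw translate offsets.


A chair. The seat is a 468×397×36 mm slab with its top at z = 467 mm, on four 42×42 mm corner legs (flush with the seat edges, standing on z = 0). A flat backrest 35 mm thick, 385 mm tall, spans the full seat width and rises from the seat top along its +y edge, rear face flush with the rear of the seat.


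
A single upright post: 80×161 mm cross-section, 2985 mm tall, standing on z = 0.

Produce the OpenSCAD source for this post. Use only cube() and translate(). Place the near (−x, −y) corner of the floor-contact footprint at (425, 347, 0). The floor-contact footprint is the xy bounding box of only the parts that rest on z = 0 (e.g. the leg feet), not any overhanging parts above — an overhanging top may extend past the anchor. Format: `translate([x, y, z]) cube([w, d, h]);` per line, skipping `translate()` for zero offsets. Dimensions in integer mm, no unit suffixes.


translate([425, 347, 0]) cube([80, 161, 2985]);


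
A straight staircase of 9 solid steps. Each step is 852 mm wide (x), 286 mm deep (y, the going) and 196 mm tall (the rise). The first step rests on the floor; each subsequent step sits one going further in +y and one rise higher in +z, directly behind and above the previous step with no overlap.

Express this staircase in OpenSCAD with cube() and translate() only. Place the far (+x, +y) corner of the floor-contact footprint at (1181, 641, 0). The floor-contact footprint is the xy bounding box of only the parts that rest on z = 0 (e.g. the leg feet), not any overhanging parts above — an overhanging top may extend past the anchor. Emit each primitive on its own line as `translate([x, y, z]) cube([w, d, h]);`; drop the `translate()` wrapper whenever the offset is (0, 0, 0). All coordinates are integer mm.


translate([329, 355, 0]) cube([852, 286, 196]);
translate([329, 641, 196]) cube([852, 286, 196]);
translate([329, 927, 392]) cube([852, 286, 196]);
translate([329, 1213, 588]) cube([852, 286, 196]);
translate([329, 1499, 784]) cube([852, 286, 196]);
translate([329, 1785, 980]) cube([852, 286, 196]);
translate([329, 2071, 1176]) cube([852, 286, 196]);
translate([329, 2357, 1372]) cube([852, 286, 196]);
translate([329, 2643, 1568]) cube([852, 286, 196]);


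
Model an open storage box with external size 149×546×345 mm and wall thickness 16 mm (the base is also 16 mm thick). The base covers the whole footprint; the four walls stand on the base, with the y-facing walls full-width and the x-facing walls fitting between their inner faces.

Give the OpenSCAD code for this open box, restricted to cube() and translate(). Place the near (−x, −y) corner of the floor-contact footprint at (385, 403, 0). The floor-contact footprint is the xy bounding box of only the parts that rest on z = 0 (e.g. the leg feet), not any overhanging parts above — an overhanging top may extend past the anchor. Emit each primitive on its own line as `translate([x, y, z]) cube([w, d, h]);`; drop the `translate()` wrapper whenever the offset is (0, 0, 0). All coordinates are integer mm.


translate([385, 403, 0]) cube([149, 546, 16]);
translate([385, 403, 16]) cube([149, 16, 329]);
translate([385, 933, 16]) cube([149, 16, 329]);
translate([385, 419, 16]) cube([16, 514, 329]);
translate([518, 419, 16]) cube([16, 514, 329]);


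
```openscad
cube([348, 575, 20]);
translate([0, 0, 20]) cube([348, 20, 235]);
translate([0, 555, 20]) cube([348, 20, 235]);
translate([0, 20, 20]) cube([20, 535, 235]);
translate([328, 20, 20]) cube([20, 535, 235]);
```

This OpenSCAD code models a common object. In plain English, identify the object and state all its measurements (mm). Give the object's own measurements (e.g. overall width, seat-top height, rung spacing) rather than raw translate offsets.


An open-topped rectangular box: outside dimensions 348×575×255 mm, with a uniform wall and base thickness of 20 mm. The base is a full 348×575 slab on the floor; four walls sit on top of the base. The front and back walls (the −y and +y sides) span the full width; the two side walls fit between them.


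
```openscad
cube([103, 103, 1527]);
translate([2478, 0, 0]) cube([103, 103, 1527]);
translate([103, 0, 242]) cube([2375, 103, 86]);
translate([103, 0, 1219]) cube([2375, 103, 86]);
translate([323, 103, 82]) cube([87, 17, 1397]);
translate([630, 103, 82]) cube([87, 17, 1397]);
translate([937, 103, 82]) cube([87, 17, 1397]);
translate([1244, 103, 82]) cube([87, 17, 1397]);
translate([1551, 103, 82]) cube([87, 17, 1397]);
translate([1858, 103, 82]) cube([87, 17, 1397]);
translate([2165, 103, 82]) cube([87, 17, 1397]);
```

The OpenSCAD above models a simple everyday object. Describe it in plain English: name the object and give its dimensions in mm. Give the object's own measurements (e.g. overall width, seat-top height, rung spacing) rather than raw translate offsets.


A fence section. Two 103×103 mm posts, 1527 mm tall, stand on the floor with a clear span of 2375 mm between their inner faces. Two horizontal rails of 103×86 mm section span the gap between the posts with their undersides at z = 242 mm and z = 1219 mm, flush with the posts' −y face. 7 pickets, each 87 mm wide, 17 mm thick and 1397 mm tall, are fixed to the +y face of the rails with their bottoms at z = 82 mm, spaced across the span with a 220 mm gap after the −x post and between neighbouring pickets, with 226 mm left before the +x post.


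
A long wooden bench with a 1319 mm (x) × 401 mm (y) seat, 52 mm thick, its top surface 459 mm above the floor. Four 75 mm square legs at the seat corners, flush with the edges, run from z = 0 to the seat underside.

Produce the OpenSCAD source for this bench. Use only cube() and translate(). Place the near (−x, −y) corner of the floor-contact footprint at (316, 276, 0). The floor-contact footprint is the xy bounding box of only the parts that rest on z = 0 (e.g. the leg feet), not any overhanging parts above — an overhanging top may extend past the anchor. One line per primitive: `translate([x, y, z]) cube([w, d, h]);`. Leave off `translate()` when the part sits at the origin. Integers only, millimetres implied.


// leg_h = 459 − 52 = 407
translate([316, 276, 407]) cube([1319, 401, 52]);
translate([316, 276, 0]) cube([75, 75, 407]);
translate([316, 602, 0]) cube([75, 75, 407]);
translate([1560, 276, 0]) cube([75, 75, 407]);
translate([1560, 602, 0]) cube([75, 75, 407]);


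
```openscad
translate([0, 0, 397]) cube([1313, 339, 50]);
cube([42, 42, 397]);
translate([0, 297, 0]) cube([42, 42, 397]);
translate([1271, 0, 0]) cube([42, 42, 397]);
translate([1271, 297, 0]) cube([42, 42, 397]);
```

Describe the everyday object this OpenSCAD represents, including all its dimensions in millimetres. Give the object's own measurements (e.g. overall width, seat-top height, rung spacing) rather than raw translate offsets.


A long wooden bench with a 1313 mm (x) × 339 mm (y) seat, 50 mm thick, its top surface 447 mm above the floor. Four 42 mm square legs at the seat corners, flush with the edges, run from z = 0 to the seat underside.


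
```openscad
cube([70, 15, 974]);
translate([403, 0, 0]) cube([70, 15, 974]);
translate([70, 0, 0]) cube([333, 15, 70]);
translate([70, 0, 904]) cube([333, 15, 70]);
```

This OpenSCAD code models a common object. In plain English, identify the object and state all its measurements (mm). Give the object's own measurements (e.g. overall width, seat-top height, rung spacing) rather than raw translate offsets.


A rectangular picture frame lying in the x–z plane (depth along y). The opening is 333 mm wide (x) by 834 mm tall (z), surrounded by a border 70 mm wide on all four sides. The frame is 15 mm deep and is made of two full-height vertical stiles with two horizontal rails fitted between them.


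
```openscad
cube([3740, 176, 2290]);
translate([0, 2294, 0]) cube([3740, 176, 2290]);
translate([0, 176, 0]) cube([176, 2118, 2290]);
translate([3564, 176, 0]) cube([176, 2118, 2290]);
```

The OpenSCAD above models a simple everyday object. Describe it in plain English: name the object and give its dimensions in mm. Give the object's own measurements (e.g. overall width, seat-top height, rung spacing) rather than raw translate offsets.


The wall frame of a small rectangular building: four walls, each 2290 mm tall and 176 mm thick, enclosing a footprint 3740 mm (x) by 2470 mm (y) outside-to-outside, with no floor or roof. The front and back walls (the −y and +y sides) span the full width; the two side walls fit between them.


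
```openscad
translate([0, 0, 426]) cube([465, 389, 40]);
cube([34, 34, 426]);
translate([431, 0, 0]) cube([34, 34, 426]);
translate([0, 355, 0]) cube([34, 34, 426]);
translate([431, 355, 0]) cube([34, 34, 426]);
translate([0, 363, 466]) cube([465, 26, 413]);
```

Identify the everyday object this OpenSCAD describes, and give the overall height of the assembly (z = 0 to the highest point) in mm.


A chair. The overall height is 879 mm.

A slab on four corner posts with a tall panel at the back — a chair. The seat slab sits at z = 426 with thickness 40, and the 413 mm backrest starts at the seat top, so the overall height is 426 + 40 + 413 = 879 mm.


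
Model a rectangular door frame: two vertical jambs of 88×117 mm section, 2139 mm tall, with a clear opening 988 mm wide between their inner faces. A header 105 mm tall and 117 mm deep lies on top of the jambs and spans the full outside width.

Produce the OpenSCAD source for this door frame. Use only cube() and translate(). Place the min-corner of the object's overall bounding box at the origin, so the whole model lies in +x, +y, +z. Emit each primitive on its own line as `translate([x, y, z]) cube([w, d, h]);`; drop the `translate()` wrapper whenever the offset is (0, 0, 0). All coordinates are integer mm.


cube([88, 117, 2139]);
translate([1076, 0, 0]) cube([88, 117, 2139]);
translate([0, 0, 2139]) cube([1164, 117, 105]);


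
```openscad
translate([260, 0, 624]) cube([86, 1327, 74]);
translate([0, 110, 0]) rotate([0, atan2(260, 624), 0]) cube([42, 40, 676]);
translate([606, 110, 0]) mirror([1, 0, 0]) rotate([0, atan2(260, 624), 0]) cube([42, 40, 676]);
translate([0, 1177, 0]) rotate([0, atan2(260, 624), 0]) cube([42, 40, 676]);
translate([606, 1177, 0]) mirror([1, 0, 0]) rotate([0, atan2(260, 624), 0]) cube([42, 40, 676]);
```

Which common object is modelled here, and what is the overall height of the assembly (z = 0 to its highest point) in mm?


A sawhorse. The overall height is 698 mm.

A beam across two mirrored pairs of raked legs — a sawhorse. The beam's underside is at z = 624 (matching the legs' vertical rise in atan2(260, 624)) and the beam is 74 mm tall, so its top is at 624 + 74 = 698 mm. The raked legs top out at the beam's underside, so that is the highest point.


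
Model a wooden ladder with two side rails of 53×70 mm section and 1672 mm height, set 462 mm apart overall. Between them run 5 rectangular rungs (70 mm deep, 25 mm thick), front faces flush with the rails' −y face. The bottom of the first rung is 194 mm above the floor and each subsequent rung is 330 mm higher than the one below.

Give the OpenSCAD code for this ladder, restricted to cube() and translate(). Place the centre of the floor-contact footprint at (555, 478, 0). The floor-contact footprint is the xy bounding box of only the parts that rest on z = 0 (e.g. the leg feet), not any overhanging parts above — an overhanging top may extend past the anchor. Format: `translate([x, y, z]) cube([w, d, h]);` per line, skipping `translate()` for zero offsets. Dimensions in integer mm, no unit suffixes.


translate([324, 443, 0]) cube([53, 70, 1672]);
translate([733, 443, 0]) cube([53, 70, 1672]);
translate([377, 443, 194]) cube([356, 70, 25]);
translate([377, 443, 524]) cube([356, 70, 25]);
translate([377, 443, 854]) cube([356, 70, 25]);
translate([377, 443, 1184]) cube([356, 70, 25]);
translate([377, 443, 1514]) cube([356, 70, 25]);


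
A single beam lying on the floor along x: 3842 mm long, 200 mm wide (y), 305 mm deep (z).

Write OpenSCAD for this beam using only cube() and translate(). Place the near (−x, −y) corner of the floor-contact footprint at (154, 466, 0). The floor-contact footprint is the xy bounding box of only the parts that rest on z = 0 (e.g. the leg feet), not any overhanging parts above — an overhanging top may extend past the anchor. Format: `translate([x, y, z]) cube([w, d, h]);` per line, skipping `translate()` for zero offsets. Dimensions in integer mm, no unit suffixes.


translate([154, 466, 0]) cube([3842, 200, 305]);


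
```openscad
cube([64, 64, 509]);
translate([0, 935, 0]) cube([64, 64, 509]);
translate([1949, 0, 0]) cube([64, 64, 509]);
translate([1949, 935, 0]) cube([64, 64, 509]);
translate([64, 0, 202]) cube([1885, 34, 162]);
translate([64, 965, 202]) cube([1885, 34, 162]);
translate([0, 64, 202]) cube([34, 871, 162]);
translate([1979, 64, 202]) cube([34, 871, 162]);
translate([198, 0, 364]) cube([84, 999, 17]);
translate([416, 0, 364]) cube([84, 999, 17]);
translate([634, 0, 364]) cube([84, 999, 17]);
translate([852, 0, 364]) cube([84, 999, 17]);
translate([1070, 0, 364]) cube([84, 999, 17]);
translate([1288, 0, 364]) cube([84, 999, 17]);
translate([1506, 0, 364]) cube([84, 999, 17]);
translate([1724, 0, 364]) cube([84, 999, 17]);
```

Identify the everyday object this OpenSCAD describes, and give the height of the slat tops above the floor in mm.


A bed frame. The slat-top height is 381 mm.

Four posts, four rails, and a row of slats — a bed frame. Slats sit on the rails at z = 202 + 162 = 364; with slat thickness 17, the top is 381 mm.


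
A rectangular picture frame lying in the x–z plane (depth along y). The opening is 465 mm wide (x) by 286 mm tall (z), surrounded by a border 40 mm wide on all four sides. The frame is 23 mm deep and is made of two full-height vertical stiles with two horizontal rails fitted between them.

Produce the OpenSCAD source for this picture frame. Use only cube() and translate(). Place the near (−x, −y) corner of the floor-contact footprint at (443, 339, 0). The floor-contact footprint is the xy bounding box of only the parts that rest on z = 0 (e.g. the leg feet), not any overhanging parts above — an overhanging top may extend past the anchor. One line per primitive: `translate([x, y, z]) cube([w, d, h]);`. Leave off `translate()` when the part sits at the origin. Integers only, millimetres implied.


translate([443, 339, 0]) cube([40, 23, 366]);
translate([948, 339, 0]) cube([40, 23, 366]);
translate([483, 339, 0]) cube([465, 23, 40]);
translate([483, 339, 326]) cube([465, 23, 40]);


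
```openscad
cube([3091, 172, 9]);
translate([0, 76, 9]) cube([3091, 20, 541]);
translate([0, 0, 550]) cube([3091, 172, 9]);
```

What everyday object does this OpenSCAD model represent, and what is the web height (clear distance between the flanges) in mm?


An I-beam. The web height is 541 mm.

Two wide flanges with a thin centred web — an I-beam. Overall 559 mm minus two 9 mm flanges gives a web of 559 − 2·9 = 541 mm.


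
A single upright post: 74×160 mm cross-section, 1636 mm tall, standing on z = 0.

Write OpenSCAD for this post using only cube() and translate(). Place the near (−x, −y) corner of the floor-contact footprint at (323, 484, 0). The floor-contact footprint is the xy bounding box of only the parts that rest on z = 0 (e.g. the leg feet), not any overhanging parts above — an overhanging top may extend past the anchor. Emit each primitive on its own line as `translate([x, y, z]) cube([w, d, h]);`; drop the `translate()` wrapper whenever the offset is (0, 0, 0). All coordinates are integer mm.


translate([323, 484, 0]) cube([74, 160, 1636]);


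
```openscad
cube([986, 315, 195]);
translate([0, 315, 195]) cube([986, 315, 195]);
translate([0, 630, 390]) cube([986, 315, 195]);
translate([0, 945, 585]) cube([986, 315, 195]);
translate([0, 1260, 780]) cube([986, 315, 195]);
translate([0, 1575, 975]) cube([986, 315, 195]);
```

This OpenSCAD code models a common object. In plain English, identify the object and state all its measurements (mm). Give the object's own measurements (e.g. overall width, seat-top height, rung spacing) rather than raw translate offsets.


A straight staircase of 6 solid steps. Each step is 986 mm wide (x), 315 mm deep (y, the going) and 195 mm tall (the rise). The first step rests on the floor; each subsequent step sits one going further in +y and one rise higher in +z, directly behind and above the previous step with no overlap.


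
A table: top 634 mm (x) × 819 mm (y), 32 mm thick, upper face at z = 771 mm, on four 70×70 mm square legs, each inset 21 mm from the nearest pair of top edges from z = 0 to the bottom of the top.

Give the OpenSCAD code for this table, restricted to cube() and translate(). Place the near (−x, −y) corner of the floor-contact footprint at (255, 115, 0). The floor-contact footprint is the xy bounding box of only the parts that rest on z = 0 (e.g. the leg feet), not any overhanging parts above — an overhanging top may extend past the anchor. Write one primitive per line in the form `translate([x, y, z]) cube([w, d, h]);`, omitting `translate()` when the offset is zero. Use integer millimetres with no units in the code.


translate([234, 94, 739]) cube([634, 819, 32]);
translate([255, 115, 0]) cube([70, 70, 739]);
translate([777, 115, 0]) cube([70, 70, 739]);
translate([255, 822, 0]) cube([70, 70, 739]);
translate([777, 822, 0]) cube([70, 70, 739]);


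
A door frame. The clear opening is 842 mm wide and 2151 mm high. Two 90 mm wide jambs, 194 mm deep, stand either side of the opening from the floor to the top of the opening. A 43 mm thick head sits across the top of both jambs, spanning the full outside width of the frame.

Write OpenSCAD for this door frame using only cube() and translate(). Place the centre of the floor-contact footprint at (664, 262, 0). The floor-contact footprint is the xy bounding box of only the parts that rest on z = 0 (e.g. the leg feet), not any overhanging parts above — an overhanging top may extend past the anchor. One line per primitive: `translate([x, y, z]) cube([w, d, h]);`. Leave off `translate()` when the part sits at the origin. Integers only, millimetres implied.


translate([153, 165, 0]) cube([90, 194, 2151]);
translate([1085, 165, 0]) cube([90, 194, 2151]);
translate([153, 165, 2151]) cube([1022, 194, 43]);


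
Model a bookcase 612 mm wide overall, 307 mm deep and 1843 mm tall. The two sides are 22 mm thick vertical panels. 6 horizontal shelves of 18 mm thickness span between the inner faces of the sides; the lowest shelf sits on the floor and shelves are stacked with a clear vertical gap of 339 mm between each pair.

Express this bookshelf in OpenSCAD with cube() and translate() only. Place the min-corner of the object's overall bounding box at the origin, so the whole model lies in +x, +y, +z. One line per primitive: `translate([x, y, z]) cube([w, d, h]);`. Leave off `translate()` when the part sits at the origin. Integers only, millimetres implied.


cube([22, 307, 1843]);
translate([590, 0, 0]) cube([22, 307, 1843]);
translate([22, 0, 0]) cube([568, 307, 18]);
translate([22, 0, 357]) cube([568, 307, 18]);
translate([22, 0, 714]) cube([568, 307, 18]);
translate([22, 0, 1071]) cube([568, 307, 18]);
translate([22, 0, 1428]) cube([568, 307, 18]);
translate([22, 0, 1785]) cube([568, 307, 18]);
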